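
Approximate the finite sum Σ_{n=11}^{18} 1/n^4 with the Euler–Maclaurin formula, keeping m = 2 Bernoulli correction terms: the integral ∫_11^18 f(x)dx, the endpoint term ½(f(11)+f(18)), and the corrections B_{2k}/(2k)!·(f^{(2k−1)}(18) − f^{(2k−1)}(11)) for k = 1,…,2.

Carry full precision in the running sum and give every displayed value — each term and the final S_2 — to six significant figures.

Integral: ∫_11^18 1/x^4 dx = 0.000193282.
½[f(11) + f(18)] = ½[6.83013e-05 + 9.52599e-06] = 3.89137e-05.
So far: 0.000232196.
Correction k=1: B_{2}/2! · (f^{(1)}(18) − f^{(1)}(11)) = 1/12 · (-2.11689e-06 − (-2.48369e-05)) = 1.89333e-06.
After k=1: 0.000234089.
Correction k=2: B_{4}/4! · (f^{(3)}(18) − f^{(3)}(11)) = −1/720 · (-1.96008e-07 − (-6.15790e-06)) = -8.28040e-09.

S_2 ≈ 0.000234081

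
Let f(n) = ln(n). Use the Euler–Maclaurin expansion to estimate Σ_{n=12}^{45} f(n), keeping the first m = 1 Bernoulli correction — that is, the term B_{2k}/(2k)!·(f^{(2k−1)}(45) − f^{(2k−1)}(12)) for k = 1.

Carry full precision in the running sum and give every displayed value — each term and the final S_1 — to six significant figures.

S_1 ≈ 111.622

Integral: ∫_12^45 ln(x) dx = 108.481.
½[f(12) + f(45)] = ½[2.48491 + 3.80666] = 3.14578.
So far: 111.627.
Order-1 term: 1/12 · (0.0222222 − 0.0833333) = -0.00509259.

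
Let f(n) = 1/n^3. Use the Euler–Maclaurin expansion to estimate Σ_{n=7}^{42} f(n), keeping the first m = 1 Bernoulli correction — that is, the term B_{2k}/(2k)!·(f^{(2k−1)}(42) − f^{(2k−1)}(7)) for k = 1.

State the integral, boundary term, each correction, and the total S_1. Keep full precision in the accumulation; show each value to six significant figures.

S_1 ≈ 0.0114892

∫_7^42 1/x^3 dx evaluates to 0.00992063.
Endpoint term: (f(7) + f(42))/2 = (0.00291545 + 1.34975e-05)/2 = 0.00146447.
So far: 0.0113851.
Order-1 term: 1/12 · (-9.64104e-07 − (-0.00124948)) = 0.000104043.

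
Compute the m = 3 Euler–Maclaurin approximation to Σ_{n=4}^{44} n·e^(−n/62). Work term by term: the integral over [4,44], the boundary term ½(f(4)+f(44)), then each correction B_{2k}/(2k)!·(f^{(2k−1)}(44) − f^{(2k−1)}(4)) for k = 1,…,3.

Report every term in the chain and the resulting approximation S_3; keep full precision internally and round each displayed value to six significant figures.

∫_4^44 x·e^(−x/62) dx evaluates to 604.208.
½[f(4) + f(44)] = ½[3.75008 + 21.6393] = 12.6947.
So far: 616.902.
Order-1 term: 1/12 · (0.142781 − 0.877036) = -0.0611879.
Running total after k=1: 616.841.
Order-2 term: −1/720 · (0.000293025 − 0.000715941) = 5.87384e-07.
Running total after k=2: 616.841.
Order-3 term: 1/30240 · (1.42795e-07 − 3.13144e-07) = -5.63322e-12.

S_3 ≈ 616.841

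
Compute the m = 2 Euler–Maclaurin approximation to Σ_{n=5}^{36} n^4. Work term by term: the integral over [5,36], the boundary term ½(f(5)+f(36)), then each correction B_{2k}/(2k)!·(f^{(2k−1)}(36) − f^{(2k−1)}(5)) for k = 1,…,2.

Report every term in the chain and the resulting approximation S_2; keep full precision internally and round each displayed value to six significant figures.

S_2 ≈ 1.29482e+07

The integral term ∫_5^36 x^4 dx = 1.20926e+07.
½[f(5) + f(36)] = ½[625.000 + 1.67962e+06] = 840120.
Integral + boundary = 1.29327e+07.
Order-1 term: 1/12 · (186624 − 500.000) = 15510.3.
Partial sum through k=1: 1.29482e+07.
Order-2 term: −1/720 · (864.000 − 120.000) = -1.03333.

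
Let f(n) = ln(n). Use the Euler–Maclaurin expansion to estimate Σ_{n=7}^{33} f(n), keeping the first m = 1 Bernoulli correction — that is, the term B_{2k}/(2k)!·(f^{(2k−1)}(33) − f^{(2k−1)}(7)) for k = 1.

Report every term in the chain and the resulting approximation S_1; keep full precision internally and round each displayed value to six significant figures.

S_1 ≈ 78.4752

The integral term ∫_7^33 ln(x) dx = 75.7634.
Endpoint term: (f(7) + f(33))/2 = (1.94591 + 3.49651)/2 = 2.72121.
Integral + boundary = 78.4846.
Correction k=1: B_{2}/2! · (f^{(1)}(33) − f^{(1)}(7)) = 1/12 · (0.0303030 − 0.142857) = -0.00937951.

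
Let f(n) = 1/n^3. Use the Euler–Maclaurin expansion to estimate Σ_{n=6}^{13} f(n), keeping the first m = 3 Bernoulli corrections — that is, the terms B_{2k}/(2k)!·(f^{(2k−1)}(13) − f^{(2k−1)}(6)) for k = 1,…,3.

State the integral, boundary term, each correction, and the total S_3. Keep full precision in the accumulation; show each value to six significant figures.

Integral: ∫_6^13 1/x^3 dx = 0.0109303.
Boundary: ½(f(6) + f(13)) = ½(0.00462963 + 0.000455166) = 0.00254240.
Running total after boundary: 0.0134727.
k=1: B_{2}/(2)! × [f^{(1)}(13) − f^{(1)}(6)] = 1/12 × (-0.000105038 − (-0.00231481)) = 0.000184148.
Partial sum through k=1: 0.0136569.
k=2: B_{4}/(4)! × [f^{(3)}(13) − f^{(3)}(6)] = −1/720 × (-1.24306e-05 − (-0.00128601)) = -1.76886e-06.
Partial sum through k=2: 0.0136551.
k=3: B_{6}/(6)! × [f^{(5)}(13) − f^{(5)}(6)] = 1/30240 × (-3.08925e-06 − (-0.00150034)) = 4.95124e-08.

S_3 ≈ 0.0136551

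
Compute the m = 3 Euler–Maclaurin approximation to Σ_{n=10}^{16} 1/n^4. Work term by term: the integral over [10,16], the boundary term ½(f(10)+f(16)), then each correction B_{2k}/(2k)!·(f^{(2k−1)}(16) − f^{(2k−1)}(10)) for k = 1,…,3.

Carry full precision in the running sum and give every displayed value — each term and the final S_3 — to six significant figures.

S_3 ≈ 0.000312582

Integral: ∫_10^16 1/x^4 dx = 0.000251953.
Boundary: ½(f(10) + f(16)) = ½(0.000100000 + 1.52588e-05) = 5.76294e-05.
Integral + boundary = 0.000309583.
Order-1 term: 1/12 · (-3.81470e-06 − (-4.00000e-05)) = 3.01544e-06.
Running total after k=1: 0.000312598.
Order-2 term: −1/720 · (-4.47035e-07 − (-1.20000e-05)) = -1.60458e-08.
Running total after k=2: 0.000312582.
Order-3 term: 1/30240 · (-9.77889e-08 − (-6.72000e-06)) = 2.18988e-10.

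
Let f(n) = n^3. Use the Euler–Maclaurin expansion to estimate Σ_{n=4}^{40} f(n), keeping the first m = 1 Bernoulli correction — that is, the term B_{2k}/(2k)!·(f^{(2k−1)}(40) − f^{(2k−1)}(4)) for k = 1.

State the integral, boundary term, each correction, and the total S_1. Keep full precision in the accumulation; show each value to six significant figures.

∫_4^40 x^3 dx evaluates to 639936.
½[f(4) + f(40)] = ½[64.0000 + 64000.0] = 32032.0.
Running total after boundary: 671968.
Order-1 term: 1/12 · (4800.00 − 48.0000) = 396.000.

S_1 ≈ 672364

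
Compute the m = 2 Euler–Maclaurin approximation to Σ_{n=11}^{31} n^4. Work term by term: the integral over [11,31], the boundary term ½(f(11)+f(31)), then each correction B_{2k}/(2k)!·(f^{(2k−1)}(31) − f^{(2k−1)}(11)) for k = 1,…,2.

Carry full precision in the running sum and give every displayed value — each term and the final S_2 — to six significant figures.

∫_11^31 x^4 dx evaluates to 5.69362e+06.
Endpoint term: (f(11) + f(31))/2 = (14641.0 + 923521)/2 = 469081.
Running total after boundary: 6.16270e+06.
Order-1 term: 1/12 · (119164 − 5324.00) = 9486.67.
Running total after k=1: 6.17219e+06.
Order-2 term: −1/720 · (744.000 − 264.000) = -0.666667.

S_2 ≈ 6.17219e+06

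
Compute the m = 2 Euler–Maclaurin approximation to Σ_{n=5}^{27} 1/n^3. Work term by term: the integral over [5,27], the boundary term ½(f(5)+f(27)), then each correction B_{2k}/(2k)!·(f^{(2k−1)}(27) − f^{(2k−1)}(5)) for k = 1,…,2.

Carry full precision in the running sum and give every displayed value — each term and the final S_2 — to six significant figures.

The integral term ∫_5^27 1/x^3 dx = 0.0193141.
½[f(5) + f(27)] = ½[0.00800000 + 5.08053e-05] = 0.00402540.
Integral + boundary = 0.0233395.
k=1: B_{2}/(2)! × [f^{(1)}(27) − f^{(1)}(5)] = 1/12 × (-5.64503e-06 − (-0.00480000)) = 0.000399530.
Partial sum through k=1: 0.0237391.
k=2: B_{4}/(4)! × [f^{(3)}(27) − f^{(3)}(5)] = −1/720 × (-1.54870e-07 − (-0.00384000)) = -5.33312e-06.

S_2 ≈ 0.0237337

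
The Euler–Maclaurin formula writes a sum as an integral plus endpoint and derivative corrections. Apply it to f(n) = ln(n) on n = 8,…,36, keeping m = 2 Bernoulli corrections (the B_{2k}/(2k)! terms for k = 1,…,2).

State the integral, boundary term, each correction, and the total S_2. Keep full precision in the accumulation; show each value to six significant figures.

Integral: ∫_8^36 ln(x) dx = 84.3711.
Boundary: ½(f(8) + f(36)) = ½(2.07944 + 3.58352) = 2.83148.
Integral + boundary = 87.2026.
Order-1 term: 1/12 · (0.0277778 − 0.125000) = -0.00810185.
After k=1: 87.1945.
Order-2 term: −1/720 · (4.28669e-05 − 0.00390625) = 5.36581e-06.

S_2 ≈ 87.1945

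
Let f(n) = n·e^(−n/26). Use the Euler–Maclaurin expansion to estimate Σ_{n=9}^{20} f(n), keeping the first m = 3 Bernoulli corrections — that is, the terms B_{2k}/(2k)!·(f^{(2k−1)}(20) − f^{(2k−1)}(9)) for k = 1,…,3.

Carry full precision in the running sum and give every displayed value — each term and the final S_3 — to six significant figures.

The integral term ∫_9^20 x·e^(−x/26) dx = 89.5476.
Endpoint term: (f(9) + f(20))/2 = (6.36663 + 9.26739)/2 = 7.81701.
So far: 97.3646.
Order-1 term: 1/12 · (0.106931 − 0.462533) = -0.0296335.
Partial sum through k=1: 97.3349.
Order-2 term: −1/720 · (0.00152910 − 0.00277713) = 1.73338e-06.
Partial sum through k=2: 97.3349.
Order-3 term: 1/30240 · (4.28996e-06 − 7.20420e-06) = -9.63705e-11.

S_3 ≈ 97.3349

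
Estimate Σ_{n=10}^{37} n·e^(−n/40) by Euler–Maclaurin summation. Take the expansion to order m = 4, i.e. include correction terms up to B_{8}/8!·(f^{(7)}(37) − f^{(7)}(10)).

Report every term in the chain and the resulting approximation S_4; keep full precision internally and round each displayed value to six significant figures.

∫_10^37 x·e^(−x/40) dx evaluates to 336.285.
Endpoint term: (f(10) + f(37))/2 = (7.78801 + 14.6717)/2 = 11.2298.
So far: 347.515.
k=1: B_{2}/(2)! × [f^{(1)}(37) − f^{(1)}(10)] = 1/12 × (0.0297399 − 0.584101) = -0.0461967.
After k=1: 347.468.
k=2: B_{4}/(4)! × [f^{(3)}(37) − f^{(3)}(10)] = −1/720 × (0.000514252 − 0.00133856) = 1.14488e-06.
After k=2: 347.468.
k=3: B_{6}/(6)! × [f^{(5)}(37) − f^{(5)}(10)] = 1/30240 × (6.31197e-07 − 1.44504e-06) = -2.69128e-11.
After k=3: 347.468.
k=4: B_{8}/(8)! × [f^{(7)}(37) − f^{(7)}(10)] = −1/1209600 × (5.88117e-10 − 1.28342e-09) = 5.74824e-16.

S_4 ≈ 347.468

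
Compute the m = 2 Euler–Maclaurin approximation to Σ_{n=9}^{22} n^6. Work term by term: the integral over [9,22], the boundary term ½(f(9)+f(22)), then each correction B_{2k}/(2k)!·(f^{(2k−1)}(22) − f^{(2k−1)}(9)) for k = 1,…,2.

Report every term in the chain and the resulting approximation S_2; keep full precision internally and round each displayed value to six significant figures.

S_2 ≈ 4.15155e+08

The integral term ∫_9^22 x^6 dx = 3.55654e+08.
½[f(9) + f(22)] = ½[531441 + 1.13380e+08] = 5.69557e+07.
So far: 4.12609e+08.
Correction k=1: B_{2}/2! · (f^{(1)}(22) − f^{(1)}(9)) = 1/12 · (3.09218e+07 − 354294) = 2.54729e+06.
Running total after k=1: 4.15157e+08.
Correction k=2: B_{4}/4! · (f^{(3)}(22) − f^{(3)}(9)) = −1/720 · (1.27776e+06 − 87480.0) = -1653.17.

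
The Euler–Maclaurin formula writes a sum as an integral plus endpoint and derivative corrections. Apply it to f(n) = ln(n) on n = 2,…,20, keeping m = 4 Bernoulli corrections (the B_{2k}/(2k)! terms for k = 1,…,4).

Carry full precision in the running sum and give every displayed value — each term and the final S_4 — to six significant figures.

∫_2^20 ln(x) dx evaluates to 40.5284.
½[f(2) + f(20)] = ½[0.693147 + 2.99573] = 1.84444.
Integral + boundary = 42.3728.
k=1: B_{2}/(2)! × [f^{(1)}(20) − f^{(1)}(2)] = 1/12 × (0.0500000 − 0.500000) = -0.0375000.
Running total after k=1: 42.3353.
k=2: B_{4}/(4)! × [f^{(3)}(20) − f^{(3)}(2)] = −1/720 × (0.000250000 − 0.250000) = 0.000346875.
Running total after k=2: 42.3356.
k=3: B_{6}/(6)! × [f^{(5)}(20) − f^{(5)}(2)] = 1/30240 × (7.50000e-06 − 0.750000) = -2.48013e-05.
Running total after k=3: 42.3356.
k=4: B_{8}/(8)! × [f^{(7)}(20) − f^{(7)}(2)] = −1/1209600 × (5.62500e-07 − 5.62500) = 4.65030e-06.

S_4 ≈ 42.3356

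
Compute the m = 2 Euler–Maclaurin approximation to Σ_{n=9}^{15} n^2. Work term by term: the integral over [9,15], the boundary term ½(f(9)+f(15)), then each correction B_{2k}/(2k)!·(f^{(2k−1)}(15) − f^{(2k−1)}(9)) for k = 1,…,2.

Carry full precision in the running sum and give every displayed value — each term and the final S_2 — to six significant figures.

∫_9^15 x^2 dx evaluates to 882.000.
½[f(9) + f(15)] = ½[81.0000 + 225.000] = 153.000.
Integral + boundary = 1035.00.
Correction k=1: B_{2}/2! · (f^{(1)}(15) − f^{(1)}(9)) = 1/12 · (30.0000 − 18.0000) = 1.00000.
After k=1: 1036.00.
Correction k=2: B_{4}/4! · (f^{(3)}(15) − f^{(3)}(9)) = −1/720 · (0.00000 − 0.00000) = 0.00000.

S_2 ≈ 1036.00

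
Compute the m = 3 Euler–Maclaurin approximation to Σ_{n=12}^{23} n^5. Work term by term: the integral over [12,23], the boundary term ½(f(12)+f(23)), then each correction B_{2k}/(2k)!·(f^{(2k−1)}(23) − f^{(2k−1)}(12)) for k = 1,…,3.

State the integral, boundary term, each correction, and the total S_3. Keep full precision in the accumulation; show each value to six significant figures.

S_3 ≈ 2.76255e+07

The integral term ∫_12^23 x^5 dx = 2.41750e+07.
Endpoint term: (f(12) + f(23))/2 = (248832 + 6.43634e+06)/2 = 3.34259e+06.
Running total after boundary: 2.75176e+07.
k=1: B_{2}/(2)! × [f^{(1)}(23) − f^{(1)}(12)] = 1/12 × (1.39920e+06 − 103680) = 107960.
Partial sum through k=1: 2.76255e+07.
k=2: B_{4}/(4)! × [f^{(3)}(23) − f^{(3)}(12)] = −1/720 × (31740.0 − 8640.00) = -32.0833.
Partial sum through k=2: 2.76255e+07.
k=3: B_{6}/(6)! × [f^{(5)}(23) − f^{(5)}(12)] = 1/30240 × (120.000 − 120.000) = 0.00000.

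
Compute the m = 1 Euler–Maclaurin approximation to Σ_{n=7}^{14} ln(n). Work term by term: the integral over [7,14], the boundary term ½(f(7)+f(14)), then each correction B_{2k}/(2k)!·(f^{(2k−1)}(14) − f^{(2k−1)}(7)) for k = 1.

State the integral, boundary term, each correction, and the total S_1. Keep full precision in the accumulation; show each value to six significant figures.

The integral term ∫_7^14 ln(x) dx = 16.3254.
½[f(7) + f(14)] = ½[1.94591 + 2.63906] = 2.29248.
So far: 18.6179.
k=1: B_{2}/(2)! × [f^{(1)}(14) − f^{(1)}(7)] = 1/12 × (0.0714286 − 0.142857) = -0.00595238.

S_1 ≈ 18.6120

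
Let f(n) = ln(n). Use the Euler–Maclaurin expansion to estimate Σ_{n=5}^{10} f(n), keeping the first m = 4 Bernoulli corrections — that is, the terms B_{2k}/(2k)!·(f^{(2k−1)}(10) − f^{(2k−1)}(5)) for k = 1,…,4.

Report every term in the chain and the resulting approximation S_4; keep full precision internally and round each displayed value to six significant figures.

S_4 ≈ 11.9264

Integral: ∫_5^10 ln(x) dx = 9.97866.
Endpoint term: (f(5) + f(10))/2 = (1.60944 + 2.30259)/2 = 1.95601.
So far: 11.9347.
k=1: B_{2}/(2)! × [f^{(1)}(10) − f^{(1)}(5)] = 1/12 × (0.100000 − 0.200000) = -0.00833333.
After k=1: 11.9263.
k=2: B_{4}/(4)! × [f^{(3)}(10) − f^{(3)}(5)] = −1/720 × (0.00200000 − 0.0160000) = 1.94444e-05.
After k=2: 11.9264.
k=3: B_{6}/(6)! × [f^{(5)}(10) − f^{(5)}(5)] = 1/30240 × (0.000240000 − 0.00768000) = -2.46032e-07.
After k=3: 11.9264.
k=4: B_{8}/(8)! × [f^{(7)}(10) − f^{(7)}(5)] = −1/1209600 × (7.20000e-05 − 0.00921600) = 7.55952e-09.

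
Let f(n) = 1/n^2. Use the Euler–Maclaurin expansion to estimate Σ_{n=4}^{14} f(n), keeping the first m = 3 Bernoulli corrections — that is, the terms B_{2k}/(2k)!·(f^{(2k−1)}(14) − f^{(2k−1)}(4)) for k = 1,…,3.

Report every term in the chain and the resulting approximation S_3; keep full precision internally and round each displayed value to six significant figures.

S_3 ≈ 0.214885

The integral term ∫_4^14 1/x^2 dx = 0.178571.
Boundary: ½(f(4) + f(14)) = ½(0.0625000 + 0.00510204) = 0.0338010.
So far: 0.212372.
Correction k=1: B_{2}/2! · (f^{(1)}(14) − f^{(1)}(4)) = 1/12 · (-0.000728863 − (-0.0312500)) = 0.00254343.
Running total after k=1: 0.214916.
Correction k=2: B_{4}/4! · (f^{(3)}(14) − f^{(3)}(4)) = −1/720 · (-4.46243e-05 − (-0.0234375)) = -3.24901e-05.
Running total after k=2: 0.214883.
Correction k=3: B_{6}/6! · (f^{(5)}(14) − f^{(5)}(4)) = 1/30240 · (-6.83024e-06 − (-0.0439453)) = 1.45299e-06.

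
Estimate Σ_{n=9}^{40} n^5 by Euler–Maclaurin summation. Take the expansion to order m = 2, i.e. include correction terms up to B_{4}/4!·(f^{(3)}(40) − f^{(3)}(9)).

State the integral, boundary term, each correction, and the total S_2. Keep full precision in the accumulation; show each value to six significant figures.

Integral: ∫_9^40 x^5 dx = 6.82578e+08.
Endpoint term: (f(9) + f(40))/2 = (59049.0 + 1.02400e+08)/2 = 5.12295e+07.
So far: 7.33808e+08.
Order-1 term: 1/12 · (1.28000e+07 − 32805.0) = 1.06393e+06.
Running total after k=1: 7.34872e+08.
Order-2 term: −1/720 · (96000.0 − 4860.00) = -126.583.

S_2 ≈ 7.34871e+08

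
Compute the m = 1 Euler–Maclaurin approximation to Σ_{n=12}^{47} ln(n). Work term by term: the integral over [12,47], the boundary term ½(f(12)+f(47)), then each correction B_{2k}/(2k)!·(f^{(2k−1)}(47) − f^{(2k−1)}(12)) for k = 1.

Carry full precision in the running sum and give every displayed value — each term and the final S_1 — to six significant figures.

Integral: ∫_12^47 ln(x) dx = 116.138.
Boundary: ½(f(12) + f(47)) = ½(2.48491 + 3.85015) = 3.16753.
So far: 119.306.
Correction k=1: B_{2}/2! · (f^{(1)}(47) − f^{(1)}(12)) = 1/12 · (0.0212766 − 0.0833333) = -0.00517139.

S_1 ≈ 119.300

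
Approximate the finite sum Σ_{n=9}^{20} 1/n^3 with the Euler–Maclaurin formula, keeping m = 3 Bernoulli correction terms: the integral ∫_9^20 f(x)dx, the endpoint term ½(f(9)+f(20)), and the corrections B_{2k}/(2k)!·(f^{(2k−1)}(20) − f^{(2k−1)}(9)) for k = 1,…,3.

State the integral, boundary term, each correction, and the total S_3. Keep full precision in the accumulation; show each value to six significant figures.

The integral term ∫_9^20 1/x^3 dx = 0.00492284.
Endpoint term: (f(9) + f(20))/2 = (0.00137174 + 0.000125000)/2 = 0.000748371.
Running total after boundary: 0.00567121.
Correction k=1: B_{2}/2! · (f^{(1)}(20) − f^{(1)}(9)) = 1/12 · (-1.87500e-05 − (-0.000457247)) = 3.65414e-05.
Running total after k=1: 0.00570775.
Correction k=2: B_{4}/4! · (f^{(3)}(20) − f^{(3)}(9)) = −1/720 · (-9.37500e-07 − (-0.000112901)) = -1.55504e-07.
Running total after k=2: 0.00570760.
Correction k=3: B_{6}/6! · (f^{(5)}(20) − f^{(5)}(9)) = 1/30240 · (-9.84375e-08 − (-5.85410e-05)) = 1.93263e-09.

S_3 ≈ 0.00570760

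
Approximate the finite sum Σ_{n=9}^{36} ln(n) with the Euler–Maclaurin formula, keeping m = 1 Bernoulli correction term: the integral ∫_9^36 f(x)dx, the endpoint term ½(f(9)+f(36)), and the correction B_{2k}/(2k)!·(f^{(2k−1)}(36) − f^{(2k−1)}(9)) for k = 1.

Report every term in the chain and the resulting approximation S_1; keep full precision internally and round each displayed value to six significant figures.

∫_9^36 ln(x) dx evaluates to 82.2317.
Boundary: ½(f(9) + f(36)) = ½(2.19722 + 3.58352) = 2.89037.
Running total after boundary: 85.1220.
Correction k=1: B_{2}/2! · (f^{(1)}(36) − f^{(1)}(9)) = 1/12 · (0.0277778 − 0.111111) = -0.00694444.

S_1 ≈ 85.1151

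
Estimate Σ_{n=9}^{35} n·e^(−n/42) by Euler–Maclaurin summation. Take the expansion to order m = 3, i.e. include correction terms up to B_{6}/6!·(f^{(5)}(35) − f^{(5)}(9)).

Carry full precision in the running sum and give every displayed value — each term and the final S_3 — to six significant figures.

Integral: ∫_9^35 x·e^(−x/42) dx = 323.356.
Boundary: ½(f(9) + f(35)) = ½(7.26406 + 15.2109) = 11.2375.
Integral + boundary = 334.593.
Correction k=1: B_{2}/2! · (f^{(1)}(35) − f^{(1)}(9)) = 1/12 · (0.0724330 − 0.634164) = -0.0468109.
Running total after k=1: 334.546.
Correction k=2: B_{4}/4! · (f^{(3)}(35) − f^{(3)}(9)) = −1/720 · (0.000533804 − 0.00127460) = 1.02889e-06.
Running total after k=2: 334.546.
Correction k=3: B_{6}/6! · (f^{(5)}(35) − f^{(5)}(9)) = 1/30240 · (5.81942e-07 − 1.24133e-06) = -2.18051e-11.

S_3 ≈ 334.546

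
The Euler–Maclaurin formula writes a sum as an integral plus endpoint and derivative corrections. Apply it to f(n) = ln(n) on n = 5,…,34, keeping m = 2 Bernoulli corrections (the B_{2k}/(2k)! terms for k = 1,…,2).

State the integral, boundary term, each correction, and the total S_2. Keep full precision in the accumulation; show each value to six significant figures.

Integral: ∫_5^34 ln(x) dx = 82.8491.
½[f(5) + f(34)] = ½[1.60944 + 3.52636] = 2.56790.
Integral + boundary = 85.4170.
Order-1 term: 1/12 · (0.0294118 − 0.200000) = -0.0142157.
Running total after k=1: 85.4028.
Order-2 term: −1/720 · (5.08854e-05 − 0.0160000) = 2.21515e-05.

S_2 ≈ 85.4028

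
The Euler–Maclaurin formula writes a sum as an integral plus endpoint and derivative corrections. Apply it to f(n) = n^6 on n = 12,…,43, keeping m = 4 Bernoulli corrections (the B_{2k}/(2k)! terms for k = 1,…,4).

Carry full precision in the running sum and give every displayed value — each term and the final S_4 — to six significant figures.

Integral: ∫_12^43 x^6 dx = 3.88261e+10.
Endpoint term: (f(12) + f(43))/2 = (2.98598e+06 + 6.32136e+09)/2 = 3.16217e+09.
Integral + boundary = 4.19883e+10.
k=1: B_{2}/(2)! × [f^{(1)}(43) − f^{(1)}(12)] = 1/12 × (8.82051e+08 − 1.49299e+06) = 7.33798e+07.
Running total after k=1: 4.20617e+10.
k=2: B_{4}/(4)! × [f^{(3)}(43) − f^{(3)}(12)] = −1/720 × (9.54084e+06 − 207360) = -12963.2.
Running total after k=2: 4.20617e+10.
k=3: B_{6}/(6)! × [f^{(5)}(43) − f^{(5)}(12)] = 1/30240 × (30960.0 − 8640.00) = 0.738095.
Running total after k=3: 4.20617e+10.
k=4: B_{8}/(8)! × [f^{(7)}(43) − f^{(7)}(12)] = −1/1209600 × (0.00000 − 0.00000) = 0.00000.

S_4 ≈ 4.20617e+10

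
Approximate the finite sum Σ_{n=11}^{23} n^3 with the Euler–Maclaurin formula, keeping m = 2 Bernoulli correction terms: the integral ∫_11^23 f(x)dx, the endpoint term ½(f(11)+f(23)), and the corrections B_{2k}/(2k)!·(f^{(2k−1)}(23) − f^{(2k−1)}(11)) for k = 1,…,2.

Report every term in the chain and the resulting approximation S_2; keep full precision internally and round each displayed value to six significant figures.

Integral: ∫_11^23 x^3 dx = 66300.0.
½[f(11) + f(23)] = ½[1331.00 + 12167.0] = 6749.00.
Integral + boundary = 73049.0.
Order-1 term: 1/12 · (1587.00 − 363.000) = 102.000.
After k=1: 73151.0.
Order-2 term: −1/720 · (6.00000 − 6.00000) = 0.00000.

S_2 ≈ 73151.0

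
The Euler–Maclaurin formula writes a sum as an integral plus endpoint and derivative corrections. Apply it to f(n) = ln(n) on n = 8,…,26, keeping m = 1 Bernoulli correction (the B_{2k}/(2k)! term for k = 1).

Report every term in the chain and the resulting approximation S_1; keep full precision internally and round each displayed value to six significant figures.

∫_8^26 ln(x) dx evaluates to 50.0750.
½[f(8) + f(26)] = ½[2.07944 + 3.25810] = 2.66877.
Running total after boundary: 52.7437.
Correction k=1: B_{2}/2! · (f^{(1)}(26) − f^{(1)}(8)) = 1/12 · (0.0384615 − 0.125000) = -0.00721154.

S_1 ≈ 52.7365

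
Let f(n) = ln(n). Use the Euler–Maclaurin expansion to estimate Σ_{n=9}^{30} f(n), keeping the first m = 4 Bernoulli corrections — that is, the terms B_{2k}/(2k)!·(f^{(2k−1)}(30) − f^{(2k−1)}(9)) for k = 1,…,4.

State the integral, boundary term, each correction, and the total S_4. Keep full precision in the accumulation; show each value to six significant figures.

∫_9^30 ln(x) dx evaluates to 61.2609.
Endpoint term: (f(9) + f(30))/2 = (2.19722 + 3.40120)/2 = 2.79921.
So far: 64.0601.
k=1: B_{2}/(2)! × [f^{(1)}(30) − f^{(1)}(9)] = 1/12 × (0.0333333 − 0.111111) = -0.00648148.
Partial sum through k=1: 64.0536.
k=2: B_{4}/(4)! × [f^{(3)}(30) − f^{(3)}(9)] = −1/720 × (7.40741e-05 − 0.00274348) = 3.70751e-06.
Partial sum through k=2: 64.0536.
k=3: B_{6}/(6)! × [f^{(5)}(30) − f^{(5)}(9)] = 1/30240 × (9.87654e-07 − 0.000406442) = -1.34079e-08.
Partial sum through k=3: 64.0536.
k=4: B_{8}/(8)! × [f^{(7)}(30) − f^{(7)}(9)] = −1/1209600 × (3.29218e-08 − 0.000150534) = 1.24422e-10.

S_4 ≈ 64.0536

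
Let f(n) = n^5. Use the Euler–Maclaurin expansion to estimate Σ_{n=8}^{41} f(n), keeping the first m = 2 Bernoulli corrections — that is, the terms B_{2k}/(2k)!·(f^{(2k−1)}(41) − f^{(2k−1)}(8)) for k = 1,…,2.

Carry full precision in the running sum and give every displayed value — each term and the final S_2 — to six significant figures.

The integral term ∫_8^41 x^5 dx = 7.91640e+08.
Endpoint term: (f(8) + f(41))/2 = (32768.0 + 1.15856e+08)/2 = 5.79445e+07.
So far: 8.49585e+08.
k=1: B_{2}/(2)! × [f^{(1)}(41) − f^{(1)}(8)] = 1/12 × (1.41288e+07 − 20480.0) = 1.17569e+06.
Running total after k=1: 8.50761e+08.
k=2: B_{4}/(4)! × [f^{(3)}(41) − f^{(3)}(8)] = −1/720 × (100860 − 3840.00) = -134.750.

S_2 ≈ 8.50760e+08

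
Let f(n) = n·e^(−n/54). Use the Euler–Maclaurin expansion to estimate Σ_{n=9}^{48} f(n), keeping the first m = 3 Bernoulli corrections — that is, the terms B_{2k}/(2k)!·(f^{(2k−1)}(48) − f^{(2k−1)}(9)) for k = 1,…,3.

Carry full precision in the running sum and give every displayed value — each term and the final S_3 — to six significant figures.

S_3 ≈ 628.945

Integral: ∫_9^48 x·e^(−x/54) dx = 615.324.
Endpoint term: (f(9) + f(48))/2 = (7.61834 + 19.7334)/2 = 13.6759.
So far: 629.000.
Order-1 term: 1/12 · (0.0456791 − 0.705401) = -0.0549769.
After k=1: 628.945.
Order-2 term: −1/720 · (0.000297635 − 0.000822485) = 7.28958e-07.
After k=2: 628.945.
Order-3 term: 1/30240 · (1.98767e-07 − 4.81160e-07) = -9.33838e-12.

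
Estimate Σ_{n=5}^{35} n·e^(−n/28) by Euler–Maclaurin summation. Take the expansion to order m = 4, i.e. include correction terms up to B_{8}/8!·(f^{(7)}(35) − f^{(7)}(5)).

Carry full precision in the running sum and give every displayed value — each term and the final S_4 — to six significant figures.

S_4 ≈ 274.540

The integral term ∫_5^35 x·e^(−x/28) dx = 267.499.
Boundary: ½(f(5) + f(35)) = ½(4.18232 + 10.0277) = 7.10499.
So far: 274.604.
Correction k=1: B_{2}/2! · (f^{(1)}(35) − f^{(1)}(5)) = 1/12 · (-0.0716262 − 0.687096) = -0.0632268.
After k=1: 274.540.
Correction k=2: B_{4}/4! · (f^{(3)}(35) − f^{(3)}(5)) = −1/720 · (0.000639520 − 0.00301024) = 3.29266e-06.
After k=2: 274.540.
Correction k=3: B_{6}/6! · (f^{(5)}(35) − f^{(5)}(5)) = 1/30240 · (1.74796e-06 − 6.56132e-06) = -1.59172e-10.
After k=3: 274.540.
Correction k=4: B_{8}/8! · (f^{(7)}(35) − f^{(7)}(5)) = −1/1209600 · (3.41863e-09 − 1.18406e-08) = 6.96263e-15.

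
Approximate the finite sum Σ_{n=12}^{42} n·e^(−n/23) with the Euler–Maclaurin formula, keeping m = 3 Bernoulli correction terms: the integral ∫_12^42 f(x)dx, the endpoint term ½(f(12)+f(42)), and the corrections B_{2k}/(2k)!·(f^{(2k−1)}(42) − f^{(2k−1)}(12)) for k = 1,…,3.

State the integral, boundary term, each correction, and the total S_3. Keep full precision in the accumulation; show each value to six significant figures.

S_3 ≈ 243.907

Integral: ∫_12^42 x·e^(−x/23) dx = 236.999.
½[f(12) + f(42)] = ½[7.12185 + 6.76379] = 6.94282.
Running total after boundary: 243.942.
Order-1 term: 1/12 · (-0.133035 − 0.283842) = -0.0347397.
Running total after k=1: 243.907.
Order-2 term: −1/720 · (0.000357372 − 0.00278037) = 3.36528e-06.
Running total after k=2: 243.907.
Order-3 term: 1/30240 · (1.82652e-06 − 9.49751e-06) = -2.53670e-10.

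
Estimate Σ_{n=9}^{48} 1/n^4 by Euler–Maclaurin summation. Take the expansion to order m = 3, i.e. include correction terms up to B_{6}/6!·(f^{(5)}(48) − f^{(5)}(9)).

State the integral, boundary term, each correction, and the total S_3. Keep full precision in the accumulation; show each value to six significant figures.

The integral term ∫_9^48 1/x^4 dx = 0.000454233.
Boundary: ½(f(9) + f(48)) = ½(0.000152416 + 1.88380e-07) = 7.63021e-05.
Integral + boundary = 0.000530535.
Correction k=1: B_{2}/2! · (f^{(1)}(48) − f^{(1)}(9)) = 1/12 · (-1.56983e-08 − (-6.77404e-05)) = 5.64372e-06.
Running total after k=1: 0.000536179.
Correction k=2: B_{4}/4! · (f^{(3)}(48) − f^{(3)}(9)) = −1/720 · (-2.04406e-10 − (-2.50890e-05)) = -3.48456e-08.
Running total after k=2: 0.000536144.
Correction k=3: B_{6}/6! · (f^{(5)}(48) − f^{(5)}(9)) = 1/30240 · (-4.96819e-12 − (-1.73455e-05)) = 5.73594e-10.

S_3 ≈ 0.000536145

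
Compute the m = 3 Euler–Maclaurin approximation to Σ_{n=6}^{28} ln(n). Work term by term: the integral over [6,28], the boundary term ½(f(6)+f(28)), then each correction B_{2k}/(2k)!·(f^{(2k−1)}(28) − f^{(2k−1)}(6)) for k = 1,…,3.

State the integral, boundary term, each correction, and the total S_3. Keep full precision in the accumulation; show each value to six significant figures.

S_3 ≈ 63.1023

The integral term ∫_6^28 ln(x) dx = 60.5512.
Boundary: ½(f(6) + f(28)) = ½(1.79176 + 3.33220) = 2.56198.
So far: 63.1132.
Correction k=1: B_{2}/2! · (f^{(1)}(28) − f^{(1)}(6)) = 1/12 · (0.0357143 − 0.166667) = -0.0109127.
After k=1: 63.1022.
Correction k=2: B_{4}/4! · (f^{(3)}(28) − f^{(3)}(6)) = −1/720 · (9.11079e-05 − 0.00925926) = 1.27335e-05.
After k=2: 63.1023.
Correction k=3: B_{6}/6! · (f^{(5)}(28) − f^{(5)}(6)) = 1/30240 · (1.39451e-06 − 0.00308642) = -1.02018e-07.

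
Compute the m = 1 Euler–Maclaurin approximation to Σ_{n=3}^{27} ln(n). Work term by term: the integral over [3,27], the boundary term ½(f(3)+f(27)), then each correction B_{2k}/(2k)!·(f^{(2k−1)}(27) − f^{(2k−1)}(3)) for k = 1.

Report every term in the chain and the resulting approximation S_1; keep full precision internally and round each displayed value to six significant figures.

∫_3^27 ln(x) dx evaluates to 61.6918.
½[f(3) + f(27)] = ½[1.09861 + 3.29584] = 2.19722.
So far: 63.8890.
Order-1 term: 1/12 · (0.0370370 − 0.333333) = -0.0246914.

S_1 ≈ 63.8643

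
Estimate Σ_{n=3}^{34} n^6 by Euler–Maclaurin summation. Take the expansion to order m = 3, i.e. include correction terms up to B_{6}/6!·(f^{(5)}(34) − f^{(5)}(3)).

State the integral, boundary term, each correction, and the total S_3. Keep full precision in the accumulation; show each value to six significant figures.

S_3 ≈ 8.29845e+09

Integral: ∫_3^34 x^6 dx = 7.50334e+09.
Boundary: ½(f(3) + f(34)) = ½(729.000 + 1.54480e+09) = 7.72403e+08.
So far: 8.27574e+09.
Order-1 term: 1/12 · (2.72613e+08 − 1458.00) = 2.27176e+07.
Running total after k=1: 8.29846e+09.
Order-2 term: −1/720 · (4.71648e+06 − 3240.00) = -6546.17.
Running total after k=2: 8.29845e+09.
Order-3 term: 1/30240 · (24480.0 − 2160.00) = 0.738095.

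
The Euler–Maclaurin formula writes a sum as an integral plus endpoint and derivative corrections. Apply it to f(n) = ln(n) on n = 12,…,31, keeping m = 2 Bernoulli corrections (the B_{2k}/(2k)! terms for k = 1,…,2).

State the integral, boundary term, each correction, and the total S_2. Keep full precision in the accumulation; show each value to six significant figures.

Integral: ∫_12^31 ln(x) dx = 57.6347.
Boundary: ½(f(12) + f(31)) = ½(2.48491 + 3.43399) = 2.95945.
Running total after boundary: 60.5942.
Correction k=1: B_{2}/2! · (f^{(1)}(31) − f^{(1)}(12)) = 1/12 · (0.0322581 − 0.0833333) = -0.00425627.
Partial sum through k=1: 60.5899.
Correction k=2: B_{4}/4! · (f^{(3)}(31) − f^{(3)}(12)) = −1/720 · (6.71344e-05 − 0.00115741) = 1.51427e-06.

S_2 ≈ 60.5899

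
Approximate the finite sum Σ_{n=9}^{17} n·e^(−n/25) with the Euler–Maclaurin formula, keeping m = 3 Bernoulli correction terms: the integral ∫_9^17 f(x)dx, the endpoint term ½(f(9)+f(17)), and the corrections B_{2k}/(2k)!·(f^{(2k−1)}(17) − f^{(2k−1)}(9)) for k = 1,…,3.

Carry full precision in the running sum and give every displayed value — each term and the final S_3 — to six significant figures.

S_3 ≈ 68.4991

The integral term ∫_9^17 x·e^(−x/25) dx = 61.0770.
Endpoint term: (f(9) + f(17))/2 = (6.27909 + 8.61249)/2 = 7.44579.
Integral + boundary = 68.5228.
Order-1 term: 1/12 · (0.162117 − 0.446513) = -0.0236996.
Partial sum through k=1: 68.4991.
Order-2 term: −1/720 · (0.00188056 − 0.00294698) = 1.48114e-06.
Partial sum through k=2: 68.4991.
Order-3 term: 1/30240 · (5.60278e-06 − 8.28728e-06) = -8.87731e-11.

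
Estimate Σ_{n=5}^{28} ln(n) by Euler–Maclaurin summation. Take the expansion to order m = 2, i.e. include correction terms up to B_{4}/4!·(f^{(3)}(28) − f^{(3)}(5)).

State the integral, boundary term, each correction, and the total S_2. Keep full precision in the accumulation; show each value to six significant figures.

S_2 ≈ 64.7117

Integral: ∫_5^28 ln(x) dx = 62.2545.
½[f(5) + f(28)] = ½[1.60944 + 3.33220] = 2.47082.
So far: 64.7254.
Order-1 term: 1/12 · (0.0357143 − 0.200000) = -0.0136905.
After k=1: 64.7117.
Order-2 term: −1/720 · (9.11079e-05 − 0.0160000) = 2.20957e-05.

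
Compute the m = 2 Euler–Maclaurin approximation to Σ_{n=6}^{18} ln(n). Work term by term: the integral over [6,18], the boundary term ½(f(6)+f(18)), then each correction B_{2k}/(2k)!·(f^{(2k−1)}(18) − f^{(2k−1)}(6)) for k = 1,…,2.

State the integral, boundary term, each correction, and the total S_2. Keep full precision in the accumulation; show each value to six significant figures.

S_2 ≈ 31.6080

The integral term ∫_6^18 ln(x) dx = 29.2761.
Endpoint term: (f(6) + f(18))/2 = (1.79176 + 2.89037)/2 = 2.34107.
Integral + boundary = 31.6172.
k=1: B_{2}/(2)! × [f^{(1)}(18) − f^{(1)}(6)] = 1/12 × (0.0555556 − 0.166667) = -0.00925926.
Running total after k=1: 31.6079.
k=2: B_{4}/(4)! × [f^{(3)}(18) − f^{(3)}(6)] = −1/720 × (0.000342936 − 0.00925926) = 1.23838e-05.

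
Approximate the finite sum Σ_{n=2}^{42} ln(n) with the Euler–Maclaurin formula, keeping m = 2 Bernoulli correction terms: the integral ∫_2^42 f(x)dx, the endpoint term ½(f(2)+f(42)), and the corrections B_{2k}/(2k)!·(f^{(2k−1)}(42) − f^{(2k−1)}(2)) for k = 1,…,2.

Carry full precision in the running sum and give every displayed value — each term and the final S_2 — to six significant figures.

S_2 ≈ 117.772

Integral: ∫_2^42 ln(x) dx = 115.596.
½[f(2) + f(42)] = ½[0.693147 + 3.73767] = 2.21541.
Running total after boundary: 117.811.
Correction k=1: B_{2}/2! · (f^{(1)}(42) − f^{(1)}(2)) = 1/12 · (0.0238095 − 0.500000) = -0.0396825.
Running total after k=1: 117.772.
Correction k=2: B_{4}/4! · (f^{(3)}(42) − f^{(3)}(2)) = −1/720 · (2.69949e-05 − 0.250000) = 0.000347185.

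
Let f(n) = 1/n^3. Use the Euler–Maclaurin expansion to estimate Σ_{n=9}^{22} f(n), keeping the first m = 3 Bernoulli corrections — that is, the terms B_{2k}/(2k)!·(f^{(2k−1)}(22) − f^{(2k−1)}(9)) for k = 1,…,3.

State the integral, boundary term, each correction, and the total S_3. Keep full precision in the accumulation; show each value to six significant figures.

S_3 ≈ 0.00590949

The integral term ∫_9^22 1/x^3 dx = 0.00513978.
Boundary: ½(f(9) + f(22)) = ½(0.00137174 + 9.39144e-05) = 0.000732828.
Integral + boundary = 0.00587261.
Order-1 term: 1/12 · (-1.28065e-05 − (-0.000457247)) = 3.70367e-05.
Partial sum through k=1: 0.00590965.
Order-2 term: −1/720 · (-5.29194e-07 − (-0.000112901)) = -1.56071e-07.
Partial sum through k=2: 0.00590949.
Order-3 term: 1/30240 · (-4.59218e-08 − (-5.85410e-05)) = 1.93436e-09.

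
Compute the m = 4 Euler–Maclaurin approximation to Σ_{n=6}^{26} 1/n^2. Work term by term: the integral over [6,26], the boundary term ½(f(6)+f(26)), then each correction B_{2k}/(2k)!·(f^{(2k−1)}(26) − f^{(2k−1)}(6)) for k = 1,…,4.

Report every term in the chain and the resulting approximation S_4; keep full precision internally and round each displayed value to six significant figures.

∫_6^26 1/x^2 dx evaluates to 0.128205.
Boundary: ½(f(6) + f(26)) = ½(0.0277778 + 0.00147929) = 0.0146285.
So far: 0.142834.
Order-1 term: 1/12 · (-0.000113792 − (-0.00925926)) = 0.000762122.
Partial sum through k=1: 0.143596.
Order-2 term: −1/720 · (-2.01997e-06 − (-0.00308642)) = -4.28389e-06.
Partial sum through k=2: 0.143592.
Order-3 term: 1/30240 · (-8.96436e-08 − (-0.00257202)) = 8.50505e-08.
Partial sum through k=3: 0.143592.
Order-4 term: −1/1209600 · (-7.42609e-09 − (-0.00400091)) = -3.30763e-09.

S_4 ≈ 0.143592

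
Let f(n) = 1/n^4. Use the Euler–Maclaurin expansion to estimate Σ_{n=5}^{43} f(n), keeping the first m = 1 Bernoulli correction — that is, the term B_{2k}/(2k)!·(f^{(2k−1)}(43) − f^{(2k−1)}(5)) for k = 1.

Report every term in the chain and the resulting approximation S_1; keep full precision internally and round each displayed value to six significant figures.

∫_5^43 1/x^4 dx evaluates to 0.00266247.
Endpoint term: (f(5) + f(43))/2 = (0.00160000 + 2.92500e-07)/2 = 0.000800146.
So far: 0.00346262.
Order-1 term: 1/12 · (-2.72093e-08 − (-0.00128000)) = 0.000106664.

S_1 ≈ 0.00356928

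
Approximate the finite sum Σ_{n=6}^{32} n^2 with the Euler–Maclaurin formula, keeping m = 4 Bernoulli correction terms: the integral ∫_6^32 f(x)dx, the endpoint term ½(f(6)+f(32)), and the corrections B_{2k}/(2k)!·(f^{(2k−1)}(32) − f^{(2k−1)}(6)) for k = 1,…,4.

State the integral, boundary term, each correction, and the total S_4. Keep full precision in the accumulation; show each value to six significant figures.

Integral: ∫_6^32 x^2 dx = 10850.7.
½[f(6) + f(32)] = ½[36.0000 + 1024.00] = 530.000.
So far: 11380.7.
k=1: B_{2}/(2)! × [f^{(1)}(32) − f^{(1)}(6)] = 1/12 × (64.0000 − 12.0000) = 4.33333.
Running total after k=1: 11385.0.
k=2: B_{4}/(4)! × [f^{(3)}(32) − f^{(3)}(6)] = −1/720 × (0.00000 − 0.00000) = 0.00000.
Running total after k=2: 11385.0.
k=3: B_{6}/(6)! × [f^{(5)}(32) − f^{(5)}(6)] = 1/30240 × (0.00000 − 0.00000) = 0.00000.
Running total after k=3: 11385.0.
k=4: B_{8}/(8)! × [f^{(7)}(32) − f^{(7)}(6)] = −1/1209600 × (0.00000 − 0.00000) = 0.00000.

S_4 ≈ 11385.0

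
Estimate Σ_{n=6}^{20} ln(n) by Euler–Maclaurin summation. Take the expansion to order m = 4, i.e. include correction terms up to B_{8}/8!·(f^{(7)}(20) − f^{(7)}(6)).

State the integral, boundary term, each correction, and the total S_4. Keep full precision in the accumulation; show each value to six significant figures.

∫_6^20 ln(x) dx evaluates to 35.1641.
½[f(6) + f(20)] = ½[1.79176 + 2.99573] = 2.39375.
So far: 37.5578.
k=1: B_{2}/(2)! × [f^{(1)}(20) − f^{(1)}(6)] = 1/12 × (0.0500000 − 0.166667) = -0.00972222.
Running total after k=1: 37.5481.
k=2: B_{4}/(4)! × [f^{(3)}(20) − f^{(3)}(6)] = −1/720 × (0.000250000 − 0.00925926) = 1.25129e-05.
Running total after k=2: 37.5481.
k=3: B_{6}/(6)! × [f^{(5)}(20) − f^{(5)}(6)] = 1/30240 × (7.50000e-06 − 0.00308642) = -1.01816e-07.
Running total after k=3: 37.5481.
k=4: B_{8}/(8)! × [f^{(7)}(20) − f^{(7)}(6)] = −1/1209600 × (5.62500e-07 − 0.00257202) = 2.12587e-09.

S_4 ≈ 37.5481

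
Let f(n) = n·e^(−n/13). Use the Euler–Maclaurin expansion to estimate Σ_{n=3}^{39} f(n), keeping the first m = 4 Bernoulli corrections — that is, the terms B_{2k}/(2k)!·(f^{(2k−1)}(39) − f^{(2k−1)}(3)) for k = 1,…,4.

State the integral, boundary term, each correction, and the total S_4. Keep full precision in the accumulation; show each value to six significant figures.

S_4 ≈ 133.582

The integral term ∫_3^39 x·e^(−x/13) dx = 131.480.
Endpoint term: (f(3) + f(39))/2 = (2.38177 + 1.94170)/2 = 2.16173.
So far: 133.642.
Order-1 term: 1/12 · (-0.0995741 − 0.610710) = -0.0591903.
Running total after k=1: 133.582.
Order-2 term: −1/720 · (0.00000 − 0.0130092) = 1.80683e-05.
Running total after k=2: 133.582.
Order-3 term: 1/30240 · (3.48637e-06 − 0.000132572) = -4.26872e-09.
Running total after k=3: 133.582.
Order-4 term: −1/1209600 · (4.12588e-08 − 1.11342e-06) = 8.86373e-13.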